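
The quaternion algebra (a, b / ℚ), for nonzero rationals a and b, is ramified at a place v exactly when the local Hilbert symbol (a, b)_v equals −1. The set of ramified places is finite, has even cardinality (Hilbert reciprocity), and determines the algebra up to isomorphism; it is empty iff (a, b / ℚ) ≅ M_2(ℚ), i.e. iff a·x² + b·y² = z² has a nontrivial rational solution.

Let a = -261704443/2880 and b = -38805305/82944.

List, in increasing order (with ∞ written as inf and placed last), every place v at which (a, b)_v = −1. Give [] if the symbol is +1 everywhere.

[5, 7, 17, inf]

Mod squares: a ≡ -935, b ≡ -6545. Check v ∈ {∞, 2, 3, 5, 7, 11, 13, 17}.
v=5: a=5^-1·(≡2), b=5^1·(≡1) mod 5; (2|5)=-1, (1|5)=+1; (−1)^{-1·1·2}·(-1)^1·(+1)^-1 = -1.
v=3: a=3^-2·(≡1), b=3^-4·(≡1) mod 3; (1|3)=+1, (1|3)=+1; (−1)^{-2·-4·1}·(+1)^-4·(+1)^-2 = +1.
v=2: v_2(a)=-6, v_2(b)=-10; units ≡ 1, 7 (mod 8); ε·ε+αω+βω = 0·1+-6·0+-10·0 ≡ 0  ⇒  (a,b)_2 = +1.
v=7: a=7^2·(≡3), b=7^3·(≡6) mod 7; (3|7)=-1, (6|7)=-1; (−1)^{2·3·3}·(-1)^3·(-1)^2 = -1.
v=∞: -935 < 0 and -6545 < 0  ⇒  (a,b)_∞ = -1.
v=13: a=13^4·(≡4), b=13^0·(≡5) mod 13; (4|13)=+1, (5|13)=-1; (−1)^{4·0·6}·(+1)^0·(-1)^4 = +1.
v=17: a=17^1·(≡8), b=17^1·(≡10) mod 17; (8|17)=+1, (10|17)=-1; (−1)^{1·1·8}·(+1)^1·(-1)^1 = -1.
v=11: a=11^1·(≡9), b=11^3·(≡7) mod 11; (9|11)=+1, (7|11)=-1; (−1)^{1·3·5}·(+1)^3·(-1)^1 = +1.
|Ram(-935, -6545)| = 4, even; anisotropic at {5, 7, 17, ∞}.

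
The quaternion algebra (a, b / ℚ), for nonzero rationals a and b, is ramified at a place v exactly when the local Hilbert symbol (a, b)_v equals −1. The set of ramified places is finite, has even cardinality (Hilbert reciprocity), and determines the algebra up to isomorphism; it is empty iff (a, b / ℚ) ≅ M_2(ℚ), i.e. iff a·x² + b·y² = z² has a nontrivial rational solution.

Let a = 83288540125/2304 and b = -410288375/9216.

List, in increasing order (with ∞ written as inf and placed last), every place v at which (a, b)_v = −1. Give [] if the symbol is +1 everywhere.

[5, 19, 23, 37]

(a, b) ≡ (80845, -16411535) mod (ℚ^×)²; places V = {2, 3, 5, 7, 19, 23, 29, 37, ∞}.
(a,b)_3: α=-2, u≡1; β=-2, v≡1 (mod 3); (1|3)=+1, (1|3)=+1; sign (−1)^0·+1^-2·+1^-2 = +1.
(a,b)_19: α=1, u≡10; β=1, v≡2 (mod 19); (10|19)=-1, (2|19)=-1; sign (−1)^1·-1^1·-1^1 = -1.
(a,b)_∞: sgn(80845)=+, sgn(-16411535)=−, so +1.
(a,b)_2: α=-8, β=-10; u≡5, v≡1 (mod 8); ε(u)ε(v)=0·0, αω(v)=-8·0, βω(u)=-10·1; sum ≡ 0  ⇒  +1.
(a,b)_7: α=2, u≡1; β=1, v≡5 (mod 7); (1|7)=+1, (5|7)=-1; sign (−1)^0·+1^1·-1^2 = +1.
(a,b)_37: α=1, u≡29; β=1, v≡33 (mod 37); (29|37)=-1, (33|37)=+1; sign (−1)^0·-1^1·+1^1 = -1.
(a,b)_23: α=1, u≡14; β=1, v≡21 (mod 23); (14|23)=-1, (21|23)=-1; sign (−1)^1·-1^1·-1^1 = -1.
(a,b)_29: α=2, u≡23; β=1, v≡23 (mod 29); (23|29)=+1, (23|29)=+1; sign (−1)^0·+1^1·+1^2 = +1.
(a,b)_5: α=3, u≡4; β=3, v≡3 (mod 5); (4|5)=+1, (3|5)=-1; sign (−1)^0·+1^3·-1^3 = -1.
|Ram(80845, -16411535)| = 4, even; anisotropic at {5, 19, 23, 37}.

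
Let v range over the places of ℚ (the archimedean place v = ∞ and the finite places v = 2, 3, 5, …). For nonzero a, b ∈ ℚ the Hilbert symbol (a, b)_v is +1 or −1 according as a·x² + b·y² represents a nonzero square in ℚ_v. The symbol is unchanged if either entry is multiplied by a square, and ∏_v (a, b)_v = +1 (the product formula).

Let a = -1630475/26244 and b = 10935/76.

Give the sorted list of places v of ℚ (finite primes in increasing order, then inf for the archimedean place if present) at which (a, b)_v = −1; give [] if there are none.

Mod squares: a ≡ -11, b ≡ 285. Check v ∈ {∞, 2, 3, 5, 7, 11, 19}.
v=∞: -11 < 0 and 285 > 0  ⇒  (a,b)_∞ = +1.
v=5: a=5^2·(≡4), b=5^1·(≡2) mod 5; (4|5)=+1, (2|5)=-1; (−1)^{2·1·2}·(+1)^1·(-1)^2 = +1.
v=11: a=11^3·(≡2), b=11^0·(≡10) mod 11; (2|11)=-1, (10|11)=-1; (−1)^{3·0·5}·(-1)^0·(-1)^3 = -1.
v=19: a=19^0·(≡2), b=19^-1·(≡12) mod 19; (2|19)=-1, (12|19)=-1; (−1)^{0·-1·9}·(-1)^-1·(-1)^0 = -1.
v=2: v_2(a)=-2, v_2(b)=-2; units ≡ 5, 5 (mod 8); ε·ε+αω+βω = 0·0+-2·1+-2·1 ≡ 0  ⇒  (a,b)_2 = +1.
v=3: a=3^-8·(≡1), b=3^7·(≡2) mod 3; (1|3)=+1, (2|3)=-1; (−1)^{-8·7·1}·(+1)^7·(-1)^-8 = +1.
v=7: a=7^2·(≡3), b=7^0·(≡6) mod 7; (3|7)=-1, (6|7)=-1; (−1)^{2·0·3}·(-1)^0·(-1)^2 = +1.
(-11, 285 / ℚ) ramifies at {11, 19}: a division algebra.

[11, 19]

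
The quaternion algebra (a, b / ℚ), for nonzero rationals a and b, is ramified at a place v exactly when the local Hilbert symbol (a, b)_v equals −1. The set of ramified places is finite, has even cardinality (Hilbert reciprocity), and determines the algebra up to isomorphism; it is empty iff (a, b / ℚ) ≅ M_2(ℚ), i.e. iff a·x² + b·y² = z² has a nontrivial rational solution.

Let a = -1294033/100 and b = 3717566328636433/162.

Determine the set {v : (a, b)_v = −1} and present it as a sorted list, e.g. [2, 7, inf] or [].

[13, 19]

Mod squares: a ≡ -7657, b ≡ 15314. Check v ∈ {∞, 2, 3, 5, 7, 13, 19, 31}.
v=2: v_2(a)=-2, v_2(b)=-1; units ≡ 7, 1 (mod 8); ε·ε+αω+βω = 1·0+-2·0+-1·0 ≡ 0  ⇒  (a,b)_2 = +1.
v=3: a=3^0·(≡2), b=3^-4·(≡2) mod 3; (2|3)=-1, (2|3)=-1; (−1)^{0·-4·1}·(-1)^-4·(-1)^0 = +1.
v=∞: -7657 < 0 and 15314 > 0  ⇒  (a,b)_∞ = +1.
v=19: a=19^1·(≡13), b=19^3·(≡15) mod 19; (13|19)=-1, (15|19)=-1; (−1)^{1·3·9}·(-1)^3·(-1)^1 = -1.
v=31: a=31^1·(≡2), b=31^3·(≡26) mod 31; (2|31)=+1, (26|31)=-1; (−1)^{1·3·15}·(+1)^3·(-1)^1 = +1.
v=13: a=13^3·(≡1), b=13^5·(≡7) mod 13; (1|13)=+1, (7|13)=-1; (−1)^{3·5·6}·(+1)^5·(-1)^3 = -1.
v=5: a=5^-2·(≡3), b=5^0·(≡4) mod 5; (3|5)=-1, (4|5)=+1; (−1)^{-2·0·2}·(-1)^0·(+1)^-2 = +1.
v=7: a=7^0·(≡4), b=7^2·(≡6) mod 7; (4|7)=+1, (6|7)=-1; (−1)^{0·2·3}·(+1)^2·(-1)^0 = +1.
Ram(-7657, 15314) = {13, 19}; no ℚ_13-point on the conic.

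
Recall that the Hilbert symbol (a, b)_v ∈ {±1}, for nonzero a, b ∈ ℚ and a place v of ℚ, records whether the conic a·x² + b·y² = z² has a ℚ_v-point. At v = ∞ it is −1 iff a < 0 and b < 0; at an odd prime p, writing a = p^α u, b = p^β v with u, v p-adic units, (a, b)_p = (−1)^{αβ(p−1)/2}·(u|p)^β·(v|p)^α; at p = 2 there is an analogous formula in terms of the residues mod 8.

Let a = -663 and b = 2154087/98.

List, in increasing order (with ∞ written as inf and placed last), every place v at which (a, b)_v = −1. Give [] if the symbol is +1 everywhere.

[3, 13]

(a, b) ≡ (-663, 1326) mod (ℚ^×)²; places V = {2, 3, 7, 13, 17, 19, ∞}.
(a,b)_2: α=0, β=-1; u≡1, v≡7 (mod 8); ε(u)ε(v)=0·1, αω(v)=0·0, βω(u)=-1·0; sum ≡ 0  ⇒  +1.
(a,b)_19: α=0, u≡2; β=2, v≡13 (mod 19); (2|19)=-1, (13|19)=-1; sign (−1)^0·-1^2·-1^0 = +1.
(a,b)_∞: sgn(-663)=−, sgn(1326)=+, so +1.
(a,b)_13: α=1, u≡1; β=1, v≡2 (mod 13); (1|13)=+1, (2|13)=-1; sign (−1)^0·+1^1·-1^1 = -1.
(a,b)_17: α=1, u≡12; β=1, v≡6 (mod 17); (12|17)=-1, (6|17)=-1; sign (−1)^0·-1^1·-1^1 = +1.
(a,b)_3: α=1, u≡1; β=3, v≡1 (mod 3); (1|3)=+1, (1|3)=+1; sign (−1)^1·+1^3·+1^1 = -1.
(a,b)_7: α=0, u≡2; β=-2, v≡6 (mod 7); (2|7)=+1, (6|7)=-1; sign (−1)^0·+1^-2·-1^0 = +1.
Ram(-663, 1326) = {3, 13}; no ℚ_3-point on the conic.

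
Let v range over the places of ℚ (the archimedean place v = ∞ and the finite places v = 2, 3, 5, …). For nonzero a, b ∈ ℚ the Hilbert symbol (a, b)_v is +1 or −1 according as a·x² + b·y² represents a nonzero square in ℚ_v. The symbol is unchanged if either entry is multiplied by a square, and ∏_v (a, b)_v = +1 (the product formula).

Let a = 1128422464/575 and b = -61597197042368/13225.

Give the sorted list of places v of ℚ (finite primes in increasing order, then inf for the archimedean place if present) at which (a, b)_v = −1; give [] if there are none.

[17, 23]

Mod squares: a ≡ 23, b ≡ -323. Check v ∈ {∞, 2, 5, 13, 17, 19, 23}.
v=19: a=19^2·(≡4), b=19^3·(≡15) mod 19; (4|19)=+1, (15|19)=-1; (−1)^{2·3·9}·(+1)^3·(-1)^2 = +1.
v=∞: 23 > 0 and -323 < 0  ⇒  (a,b)_∞ = +1.
v=2: v_2(a)=6, v_2(b)=6; units ≡ 7, 5 (mod 8); ε·ε+αω+βω = 1·0+6·1+6·0 ≡ 0  ⇒  (a,b)_2 = +1.
v=13: a=13^2·(≡3), b=13^4·(≡11) mod 13; (3|13)=+1, (11|13)=-1; (−1)^{2·4·6}·(+1)^4·(-1)^2 = +1.
v=17: a=17^2·(≡6), b=17^3·(≡2) mod 17; (6|17)=-1, (2|17)=+1; (−1)^{2·3·8}·(-1)^3·(+1)^2 = -1.
v=23: a=23^-1·(≡3), b=23^-2·(≡22) mod 23; (3|23)=+1, (22|23)=-1; (−1)^{-1·-2·11}·(+1)^-2·(-1)^-1 = -1.
v=5: a=5^-2·(≡3), b=5^-2·(≡3) mod 5; (3|5)=-1, (3|5)=-1; (−1)^{-2·-2·2}·(-1)^-2·(-1)^-2 = +1.
|Ram(23, -323)| = 2, even; anisotropic at {17, 23}.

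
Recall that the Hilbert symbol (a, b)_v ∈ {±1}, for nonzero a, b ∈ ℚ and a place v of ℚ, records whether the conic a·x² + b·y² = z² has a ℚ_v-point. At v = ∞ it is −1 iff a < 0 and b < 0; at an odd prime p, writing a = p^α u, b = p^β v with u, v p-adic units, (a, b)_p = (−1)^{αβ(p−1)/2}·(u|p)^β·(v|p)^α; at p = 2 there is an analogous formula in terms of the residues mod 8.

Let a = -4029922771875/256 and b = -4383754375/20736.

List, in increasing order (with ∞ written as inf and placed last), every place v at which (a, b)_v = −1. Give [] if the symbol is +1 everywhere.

[5, 7, 13, inf]

(a, b) ≡ (-715, -7) mod (ℚ^×)²; places V = {2, 3, 5, 7, 11, 13, ∞}.
(a,b)_13: α=3, u≡10; β=2, v≡6 (mod 13); (10|13)=+1, (6|13)=-1; sign (−1)^0·+1^2·-1^3 = -1.
(a,b)_5: α=5, u≡3; β=4, v≡3 (mod 5); (3|5)=-1, (3|5)=-1; sign (−1)^0·-1^4·-1^5 = -1.
(a,b)_2: α=-8, β=-8; u≡5, v≡1 (mod 8); ε(u)ε(v)=0·0, αω(v)=-8·0, βω(u)=-8·1; sum ≡ 0  ⇒  +1.
(a,b)_7: α=2, u≡5; β=3, v≡5 (mod 7); (5|7)=-1, (5|7)=-1; sign (−1)^0·-1^3·-1^2 = -1.
(a,b)_11: α=3, u≡1; β=2, v≡5 (mod 11); (1|11)=+1, (5|11)=+1; sign (−1)^0·+1^2·+1^3 = +1.
(a,b)_∞: sgn(-715)=−, sgn(-7)=−, so -1.
(a,b)_3: α=2, u≡2; β=-4, v≡2 (mod 3); (2|3)=-1, (2|3)=-1; sign (−1)^0·-1^-4·-1^2 = +1.
(-715, -7 / ℚ) ramifies at {5, 7, 13, ∞}: a division algebra.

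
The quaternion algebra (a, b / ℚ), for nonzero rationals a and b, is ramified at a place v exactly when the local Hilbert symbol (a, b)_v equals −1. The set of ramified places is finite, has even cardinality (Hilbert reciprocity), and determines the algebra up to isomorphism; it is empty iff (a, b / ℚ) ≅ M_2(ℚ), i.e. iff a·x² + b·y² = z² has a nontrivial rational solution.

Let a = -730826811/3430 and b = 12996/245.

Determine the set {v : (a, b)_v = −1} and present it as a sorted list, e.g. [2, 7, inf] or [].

[2, 7]

(a, b) ≡ (-770, 5) mod (ℚ^×)²; places V = {2, 3, 5, 7, 11, 13, 19, ∞}.
(a,b)_5: α=-1, u≡4; β=-1, v≡4 (mod 5); (4|5)=+1, (4|5)=+1; sign (−1)^0·+1^-1·+1^-1 = +1.
(a,b)_2: α=-1, β=2; u≡7, v≡5 (mod 8); ε(u)ε(v)=1·0, αω(v)=-1·1, βω(u)=2·0; sum ≡ 1  ⇒  -1.
(a,b)_7: α=-3, u≡2; β=-2, v≡5 (mod 7); (2|7)=+1, (5|7)=-1; sign (−1)^0·+1^-2·-1^-3 = -1.
(a,b)_19: α=2, u≡17; β=2, v≡1 (mod 19); (17|19)=+1, (1|19)=+1; sign (−1)^0·+1^2·+1^2 = +1.
(a,b)_11: α=3, u≡8; β=0, v≡9 (mod 11); (8|11)=-1, (9|11)=+1; sign (−1)^0·-1^0·+1^3 = +1.
(a,b)_3: α=2, u≡1; β=2, v≡2 (mod 3); (1|3)=+1, (2|3)=-1; sign (−1)^0·+1^2·-1^2 = +1.
(a,b)_13: α=2, u≡4; β=0, v≡2 (mod 13); (4|13)=+1, (2|13)=-1; sign (−1)^0·+1^0·-1^2 = +1.
(a,b)_∞: sgn(-770)=−, sgn(5)=+, so +1.
|Ram(-770, 5)| = 2, even; anisotropic at {2, 7}.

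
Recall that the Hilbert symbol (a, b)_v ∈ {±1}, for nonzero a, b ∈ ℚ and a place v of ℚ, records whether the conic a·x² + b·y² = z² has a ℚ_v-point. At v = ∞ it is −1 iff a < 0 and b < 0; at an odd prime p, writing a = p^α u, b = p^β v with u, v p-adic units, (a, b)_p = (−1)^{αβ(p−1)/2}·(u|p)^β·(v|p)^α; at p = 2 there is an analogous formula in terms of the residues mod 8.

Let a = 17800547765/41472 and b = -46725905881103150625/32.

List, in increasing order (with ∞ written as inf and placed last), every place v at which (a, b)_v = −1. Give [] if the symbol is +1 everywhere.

Mod squares: a ≡ 35530, b ≡ -836418. Check v ∈ {∞, 2, 3, 5, 7, 11, 13, 17, 19, 23, 29}.
v=11: a=11^3·(≡2), b=11^3·(≡1) mod 11; (2|11)=-1, (1|11)=+1; (−1)^{3·3·5}·(-1)^3·(+1)^3 = +1.
v=2: v_2(a)=-9, v_2(b)=-5; units ≡ 5, 7 (mod 8); ε·ε+αω+βω = 0·1+-9·0+-5·1 ≡ 1  ⇒  (a,b)_2 = -1.
v=5: a=5^1·(≡4), b=5^4·(≡2) mod 5; (4|5)=+1, (2|5)=-1; (−1)^{1·4·2}·(+1)^4·(-1)^1 = -1.
v=7: a=7^2·(≡3), b=7^2·(≡5) mod 7; (3|7)=-1, (5|7)=-1; (−1)^{2·2·3}·(-1)^2·(-1)^2 = +1.
v=23: a=23^0·(≡18), b=23^1·(≡5) mod 23; (18|23)=+1, (5|23)=-1; (−1)^{0·1·11}·(+1)^1·(-1)^0 = +1.
v=3: a=3^-4·(≡1), b=3^1·(≡2) mod 3; (1|3)=+1, (2|3)=-1; (−1)^{-4·1·1}·(+1)^1·(-1)^-4 = +1.
v=∞: 35530 > 0 and -836418 < 0  ⇒  (a,b)_∞ = +1.
v=19: a=19^1·(≡13), b=19^3·(≡9) mod 19; (13|19)=-1, (9|19)=+1; (−1)^{1·3·9}·(-1)^3·(+1)^1 = +1.
v=17: a=17^1·(≡13), b=17^4·(≡16) mod 17; (13|17)=+1, (16|17)=+1; (−1)^{1·4·8}·(+1)^4·(+1)^1 = +1.
v=29: a=29^0·(≡13), b=29^1·(≡20) mod 29; (13|29)=+1, (20|29)=+1; (−1)^{0·1·14}·(+1)^1·(+1)^0 = +1.
v=13: a=13^2·(≡10), b=13^0·(≡2) mod 13; (10|13)=+1, (2|13)=-1; (−1)^{2·0·6}·(+1)^0·(-1)^2 = +1.
Ram(35530, -836418) = {2, 5}; no ℚ_2-point on the conic.

[2, 5]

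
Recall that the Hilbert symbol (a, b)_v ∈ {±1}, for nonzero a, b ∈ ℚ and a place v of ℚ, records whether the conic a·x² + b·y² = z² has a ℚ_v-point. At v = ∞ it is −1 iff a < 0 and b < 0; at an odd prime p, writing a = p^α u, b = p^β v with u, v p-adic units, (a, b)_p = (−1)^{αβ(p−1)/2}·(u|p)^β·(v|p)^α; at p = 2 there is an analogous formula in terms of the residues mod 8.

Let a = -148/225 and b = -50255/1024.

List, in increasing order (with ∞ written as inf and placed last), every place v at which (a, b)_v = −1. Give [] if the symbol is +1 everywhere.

Mod squares: a ≡ -37, b ≡ -95. Check v ∈ {∞, 2, 3, 5, 19, 23, 37}.
v=5: a=5^-2·(≡3), b=5^1·(≡1) mod 5; (3|5)=-1, (1|5)=+1; (−1)^{-2·1·2}·(-1)^1·(+1)^-2 = -1.
v=2: v_2(a)=2, v_2(b)=-10; units ≡ 3, 1 (mod 8); ε·ε+αω+βω = 1·0+2·0+-10·1 ≡ 0  ⇒  (a,b)_2 = +1.
v=19: a=19^0·(≡5), b=19^1·(≡2) mod 19; (5|19)=+1, (2|19)=-1; (−1)^{0·1·9}·(+1)^1·(-1)^0 = +1.
v=3: a=3^-2·(≡2), b=3^0·(≡1) mod 3; (2|3)=-1, (1|3)=+1; (−1)^{-2·0·1}·(-1)^0·(+1)^-2 = +1.
v=37: a=37^1·(≡11), b=37^0·(≡10) mod 37; (11|37)=+1, (10|37)=+1; (−1)^{1·0·18}·(+1)^0·(+1)^1 = +1.
v=23: a=23^0·(≡2), b=23^2·(≡17) mod 23; (2|23)=+1, (17|23)=-1; (−1)^{0·2·11}·(+1)^2·(-1)^0 = +1.
v=∞: -37 < 0 and -95 < 0  ⇒  (a,b)_∞ = -1.
Ram(-37, -95) = {5, ∞}; no ℚ_5-point on the conic.

[5, inf]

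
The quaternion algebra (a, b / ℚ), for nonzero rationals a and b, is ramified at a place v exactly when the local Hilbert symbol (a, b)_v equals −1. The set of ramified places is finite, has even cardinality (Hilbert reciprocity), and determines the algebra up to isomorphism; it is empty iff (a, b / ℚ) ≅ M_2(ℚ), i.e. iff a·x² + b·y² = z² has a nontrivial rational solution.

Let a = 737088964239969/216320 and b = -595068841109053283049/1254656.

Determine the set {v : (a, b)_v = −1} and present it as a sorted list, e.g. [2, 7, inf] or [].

[3, 17, 29, 41]

(a, b) ≡ (177045, -667029) mod (ℚ^×)²; places V = {2, 3, 5, 7, 11, 13, 17, 23, 29, 37, 41, ∞}.
(a,b)_13: α=-2, u≡7; β=-2, v≡1 (mod 13); (7|13)=-1, (1|13)=+1; sign (−1)^0·-1^-2·+1^-2 = +1.
(a,b)_29: α=1, u≡15; β=-1, v≡24 (mod 29); (15|29)=-1, (24|29)=+1; sign (−1)^0·-1^-1·+1^1 = -1.
(a,b)_17: α=2, u≡3; β=3, v≡8 (mod 17); (3|17)=-1, (8|17)=+1; sign (−1)^0·-1^3·+1^2 = -1.
(a,b)_23: α=2, u≡22; β=0, v≡19 (mod 23); (22|23)=-1, (19|23)=-1; sign (−1)^0·-1^0·-1^2 = +1.
(a,b)_41: α=2, u≡11; β=3, v≡10 (mod 41); (11|41)=-1, (10|41)=+1; sign (−1)^0·-1^3·+1^2 = -1.
(a,b)_5: α=-1, u≡1; β=0, v≡1 (mod 5); (1|5)=+1, (1|5)=+1; sign (−1)^0·+1^0·+1^-1 = +1.
(a,b)_7: α=0, u≡2; β=2, v≡1 (mod 7); (2|7)=+1, (1|7)=+1; sign (−1)^0·+1^2·+1^0 = +1.
(a,b)_2: α=-8, β=-8; u≡5, v≡3 (mod 8); ε(u)ε(v)=0·1, αω(v)=-8·1, βω(u)=-8·1; sum ≡ 0  ⇒  +1.
(a,b)_3: α=5, u≡2; β=9, v≡2 (mod 3); (2|3)=-1, (2|3)=-1; sign (−1)^1·-1^9·-1^5 = -1.
(a,b)_37: α=1, u≡7; β=2, v≡21 (mod 37); (7|37)=+1, (21|37)=+1; sign (−1)^0·+1^2·+1^1 = +1.
(a,b)_∞: sgn(177045)=+, sgn(-667029)=−, so +1.
(a,b)_11: α=1, u≡6; β=3, v≡5 (mod 11); (6|11)=-1, (5|11)=+1; sign (−1)^1·-1^3·+1^1 = +1.
|Ram(177045, -667029)| = 4, even; anisotropic at {3, 17, 29, 41}.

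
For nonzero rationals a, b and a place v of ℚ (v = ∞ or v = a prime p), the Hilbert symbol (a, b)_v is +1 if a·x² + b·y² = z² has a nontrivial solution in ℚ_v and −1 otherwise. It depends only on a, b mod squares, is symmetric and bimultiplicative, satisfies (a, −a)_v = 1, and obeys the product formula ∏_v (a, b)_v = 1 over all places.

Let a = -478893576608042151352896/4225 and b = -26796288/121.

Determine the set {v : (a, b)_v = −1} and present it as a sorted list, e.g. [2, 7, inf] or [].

[2, 3, 23, 37, 41, inf]

Mod squares: a ≡ -561, b ≡ -104673. Check v ∈ {∞, 2, 3, 5, 11, 13, 17, 23, 37, 41}.
v=5: a=5^-2·(≡1), b=5^0·(≡2) mod 5; (1|5)=+1, (2|5)=-1; (−1)^{-2·0·2}·(+1)^0·(-1)^-2 = +1.
v=11: a=11^1·(≡5), b=11^-2·(≡9) mod 11; (5|11)=+1, (9|11)=+1; (−1)^{1·-2·5}·(+1)^-2·(+1)^1 = +1.
v=2: v_2(a)=6, v_2(b)=8; units ≡ 7, 7 (mod 8); ε·ε+αω+βω = 1·1+6·0+8·0 ≡ 1  ⇒  (a,b)_2 = -1.
v=23: a=23^4·(≡21), b=23^1·(≡13) mod 23; (21|23)=-1, (13|23)=+1; (−1)^{4·1·11}·(-1)^1·(+1)^4 = -1.
v=37: a=37^4·(≡22), b=37^1·(≡31) mod 37; (22|37)=-1, (31|37)=-1; (−1)^{4·1·18}·(-1)^1·(-1)^4 = -1.
v=∞: -561 < 0 and -104673 < 0  ⇒  (a,b)_∞ = -1.
v=41: a=41^4·(≡30), b=41^1·(≡14) mod 41; (30|41)=-1, (14|41)=-1; (−1)^{4·1·20}·(-1)^1·(-1)^4 = -1.
v=3: a=3^3·(≡2), b=3^1·(≡2) mod 3; (2|3)=-1, (2|3)=-1; (−1)^{3·1·1}·(-1)^1·(-1)^3 = -1.
v=17: a=17^1·(≡1), b=17^0·(≡15) mod 17; (1|17)=+1, (15|17)=+1; (−1)^{1·0·8}·(+1)^0·(+1)^1 = +1.
v=13: a=13^-2·(≡8), b=13^0·(≡10) mod 13; (8|13)=-1, (10|13)=+1; (−1)^{-2·0·6}·(-1)^0·(+1)^-2 = +1.
Ram(-561, -104673) = {2, 3, 23, 37, 41, ∞}; no ℚ_2-point on the conic.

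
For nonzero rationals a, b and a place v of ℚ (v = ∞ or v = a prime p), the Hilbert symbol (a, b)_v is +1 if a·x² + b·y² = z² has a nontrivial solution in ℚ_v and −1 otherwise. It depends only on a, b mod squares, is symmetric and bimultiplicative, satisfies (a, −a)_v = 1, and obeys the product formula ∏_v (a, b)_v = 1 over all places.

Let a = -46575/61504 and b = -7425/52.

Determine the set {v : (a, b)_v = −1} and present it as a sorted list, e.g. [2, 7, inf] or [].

(a, b) ≡ (-23, -429) mod (ℚ^×)²; places V = {2, 3, 5, 11, 13, 23, 31, ∞}.
(a,b)_13: α=0, u≡4; β=-1, v≡6 (mod 13); (4|13)=+1, (6|13)=-1; sign (−1)^0·+1^-1·-1^0 = +1.
(a,b)_31: α=-2, u≡9; β=0, v≡14 (mod 31); (9|31)=+1, (14|31)=+1; sign (−1)^0·+1^0·+1^-2 = +1.
(a,b)_23: α=1, u≡11; β=0, v≡16 (mod 23); (11|23)=-1, (16|23)=+1; sign (−1)^0·-1^0·+1^1 = +1.
(a,b)_3: α=4, u≡1; β=3, v≡1 (mod 3); (1|3)=+1, (1|3)=+1; sign (−1)^0·+1^3·+1^4 = +1.
(a,b)_2: α=-6, β=-2; u≡1, v≡3 (mod 8); ε(u)ε(v)=0·1, αω(v)=-6·1, βω(u)=-2·0; sum ≡ 0  ⇒  +1.
(a,b)_5: α=2, u≡3; β=2, v≡4 (mod 5); (3|5)=-1, (4|5)=+1; sign (−1)^0·-1^2·+1^2 = +1.
(a,b)_11: α=0, u≡7; β=1, v≡5 (mod 11); (7|11)=-1, (5|11)=+1; sign (−1)^0·-1^1·+1^0 = -1.
(a,b)_∞: sgn(-23)=−, sgn(-429)=−, so -1.
|Ram(-23, -429)| = 2, even; anisotropic at {11, ∞}.

[11, inf]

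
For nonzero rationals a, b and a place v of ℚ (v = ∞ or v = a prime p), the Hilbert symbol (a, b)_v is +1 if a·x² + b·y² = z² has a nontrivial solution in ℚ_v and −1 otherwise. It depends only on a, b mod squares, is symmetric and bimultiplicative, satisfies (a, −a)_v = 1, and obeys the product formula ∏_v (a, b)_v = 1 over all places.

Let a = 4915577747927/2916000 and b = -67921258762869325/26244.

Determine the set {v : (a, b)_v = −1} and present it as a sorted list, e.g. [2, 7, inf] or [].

Mod squares: a ≡ 54230, b ≡ -253. Check v ∈ {∞, 2, 3, 5, 7, 11, 17, 23, 29}.
v=29: a=29^1·(≡21), b=29^2·(≡8) mod 29; (21|29)=-1, (8|29)=-1; (−1)^{1·2·14}·(-1)^2·(-1)^1 = -1.
v=11: a=11^3·(≡8), b=11^1·(≡10) mod 11; (8|11)=-1, (10|11)=-1; (−1)^{3·1·5}·(-1)^1·(-1)^3 = -1.
v=17: a=17^3·(≡7), b=17^6·(≡4) mod 17; (7|17)=-1, (4|17)=+1; (−1)^{3·6·8}·(-1)^6·(+1)^3 = +1.
v=7: a=7^2·(≡1), b=7^0·(≡5) mod 7; (1|7)=+1, (5|7)=-1; (−1)^{2·0·3}·(+1)^0·(-1)^2 = +1.
v=2: v_2(a)=-5, v_2(b)=-2; units ≡ 3, 3 (mod 8); ε·ε+αω+βω = 1·1+-5·1+-2·1 ≡ 0  ⇒  (a,b)_2 = +1.
v=∞: 54230 > 0 and -253 < 0  ⇒  (a,b)_∞ = +1.
v=3: a=3^-6·(≡2), b=3^-8·(≡2) mod 3; (2|3)=-1, (2|3)=-1; (−1)^{-6·-8·1}·(-1)^-8·(-1)^-6 = +1.
v=5: a=5^-3·(≡4), b=5^2·(≡3) mod 5; (4|5)=+1, (3|5)=-1; (−1)^{-3·2·2}·(+1)^2·(-1)^-3 = -1.
v=23: a=23^2·(≡15), b=23^3·(≡18) mod 23; (15|23)=-1, (18|23)=+1; (−1)^{2·3·11}·(-1)^3·(+1)^2 = -1.
Ram(54230, -253) = {5, 11, 23, 29}; no ℚ_5-point on the conic.

[5, 11, 23, 29]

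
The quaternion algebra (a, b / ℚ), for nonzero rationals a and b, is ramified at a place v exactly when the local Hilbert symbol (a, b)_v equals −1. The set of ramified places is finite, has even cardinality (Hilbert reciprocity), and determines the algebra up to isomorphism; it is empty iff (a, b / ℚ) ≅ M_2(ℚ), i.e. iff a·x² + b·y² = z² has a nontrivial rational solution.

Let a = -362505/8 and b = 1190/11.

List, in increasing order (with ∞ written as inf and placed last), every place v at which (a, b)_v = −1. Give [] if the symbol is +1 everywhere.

[11, 17]

Mod squares: a ≡ -4290, b ≡ 13090. Check v ∈ {∞, 2, 3, 5, 7, 11, 13, 17}.
v=13: a=13^3·(≡7), b=13^0·(≡3) mod 13; (7|13)=-1, (3|13)=+1; (−1)^{3·0·6}·(-1)^0·(+1)^3 = +1.
v=5: a=5^1·(≡3), b=5^1·(≡3) mod 5; (3|5)=-1, (3|5)=-1; (−1)^{1·1·2}·(-1)^1·(-1)^1 = +1.
v=3: a=3^1·(≡1), b=3^0·(≡1) mod 3; (1|3)=+1, (1|3)=+1; (−1)^{1·0·1}·(+1)^0·(+1)^1 = +1.
v=∞: -4290 < 0 and 13090 > 0  ⇒  (a,b)_∞ = +1.
v=17: a=17^0·(≡11), b=17^1·(≡11) mod 17; (11|17)=-1, (11|17)=-1; (−1)^{0·1·8}·(-1)^1·(-1)^0 = -1.
v=2: v_2(a)=-3, v_2(b)=1; units ≡ 7, 1 (mod 8); ε·ε+αω+βω = 1·0+-3·0+1·0 ≡ 0  ⇒  (a,b)_2 = +1.
v=11: a=11^1·(≡7), b=11^-1·(≡2) mod 11; (7|11)=-1, (2|11)=-1; (−1)^{1·-1·5}·(-1)^-1·(-1)^1 = -1.
v=7: a=7^0·(≡4), b=7^1·(≡4) mod 7; (4|7)=+1, (4|7)=+1; (−1)^{0·1·3}·(+1)^1·(+1)^0 = +1.
Ram(-4290, 13090) = {11, 17}; no ℚ_11-point on the conic.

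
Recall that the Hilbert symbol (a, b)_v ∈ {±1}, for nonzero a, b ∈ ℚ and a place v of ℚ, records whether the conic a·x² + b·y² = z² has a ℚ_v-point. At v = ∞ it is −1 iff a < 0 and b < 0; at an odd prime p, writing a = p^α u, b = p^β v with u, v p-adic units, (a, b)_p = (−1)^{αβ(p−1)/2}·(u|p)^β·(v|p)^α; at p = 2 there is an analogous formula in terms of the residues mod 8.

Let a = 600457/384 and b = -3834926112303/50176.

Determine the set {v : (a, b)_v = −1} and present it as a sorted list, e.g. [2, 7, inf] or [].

Mod squares: a ≡ 21318, b ≡ -143. Check v ∈ {∞, 2, 3, 7, 11, 13, 17, 19}.
v=2: v_2(a)=-7, v_2(b)=-10; units ≡ 3, 1 (mod 8); ε·ε+αω+βω = 1·0+-7·0+-10·1 ≡ 0  ⇒  (a,b)_2 = +1.
v=13: a=13^2·(≡8), b=13^5·(≡8) mod 13; (8|13)=-1, (8|13)=-1; (−1)^{2·5·6}·(-1)^5·(-1)^2 = -1.
v=3: a=3^-1·(≡2), b=3^2·(≡1) mod 3; (2|3)=-1, (1|3)=+1; (−1)^{-1·2·1}·(-1)^2·(+1)^-1 = +1.
v=7: a=7^0·(≡3), b=7^-2·(≡4) mod 7; (3|7)=-1, (4|7)=+1; (−1)^{0·-2·3}·(-1)^-2·(+1)^0 = +1.
v=17: a=17^1·(≡8), b=17^2·(≡6) mod 17; (8|17)=+1, (6|17)=-1; (−1)^{1·2·8}·(+1)^2·(-1)^1 = -1.
v=∞: 21318 > 0 and -143 < 0  ⇒  (a,b)_∞ = +1.
v=11: a=11^1·(≡6), b=11^1·(≡9) mod 11; (6|11)=-1, (9|11)=+1; (−1)^{1·1·5}·(-1)^1·(+1)^1 = +1.
v=19: a=19^1·(≡11), b=19^2·(≡5) mod 19; (11|19)=+1, (5|19)=+1; (−1)^{1·2·9}·(+1)^2·(+1)^1 = +1.
Ram(21318, -143) = {13, 17}; no ℚ_13-point on the conic.

[13, 17]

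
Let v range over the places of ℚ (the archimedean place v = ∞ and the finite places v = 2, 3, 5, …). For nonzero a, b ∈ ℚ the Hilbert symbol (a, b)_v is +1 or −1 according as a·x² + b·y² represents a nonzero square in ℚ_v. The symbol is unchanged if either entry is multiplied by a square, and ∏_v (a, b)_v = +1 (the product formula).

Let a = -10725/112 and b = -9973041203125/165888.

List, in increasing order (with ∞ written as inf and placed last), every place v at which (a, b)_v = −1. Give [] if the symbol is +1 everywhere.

[2, 11, 13, inf]

Mod squares: a ≡ -3003, b ≡ -26. Check v ∈ {∞, 2, 3, 5, 7, 11, 13}.
v=11: a=11^1·(≡2), b=11^2·(≡7) mod 11; (2|11)=-1, (7|11)=-1; (−1)^{1·2·5}·(-1)^2·(-1)^1 = -1.
v=2: v_2(a)=-4, v_2(b)=-11; units ≡ 5, 3 (mod 8); ε·ε+αω+βω = 0·1+-4·1+-11·1 ≡ 1  ⇒  (a,b)_2 = -1.
v=3: a=3^1·(≡1), b=3^-4·(≡1) mod 3; (1|3)=+1, (1|3)=+1; (−1)^{1·-4·1}·(+1)^-4·(+1)^1 = +1.
v=7: a=7^-1·(≡3), b=7^4·(≡1) mod 7; (3|7)=-1, (1|7)=+1; (−1)^{-1·4·3}·(-1)^4·(+1)^-1 = +1.
v=∞: -3003 < 0 and -26 < 0  ⇒  (a,b)_∞ = -1.
v=13: a=13^1·(≡9), b=13^3·(≡11) mod 13; (9|13)=+1, (11|13)=-1; (−1)^{1·3·6}·(+1)^3·(-1)^1 = -1.
v=5: a=5^2·(≡3), b=5^6·(≡1) mod 5; (3|5)=-1, (1|5)=+1; (−1)^{2·6·2}·(-1)^6·(+1)^2 = +1.
(-3003, -26 / ℚ) ramifies at {2, 11, 13, ∞}: a division algebra.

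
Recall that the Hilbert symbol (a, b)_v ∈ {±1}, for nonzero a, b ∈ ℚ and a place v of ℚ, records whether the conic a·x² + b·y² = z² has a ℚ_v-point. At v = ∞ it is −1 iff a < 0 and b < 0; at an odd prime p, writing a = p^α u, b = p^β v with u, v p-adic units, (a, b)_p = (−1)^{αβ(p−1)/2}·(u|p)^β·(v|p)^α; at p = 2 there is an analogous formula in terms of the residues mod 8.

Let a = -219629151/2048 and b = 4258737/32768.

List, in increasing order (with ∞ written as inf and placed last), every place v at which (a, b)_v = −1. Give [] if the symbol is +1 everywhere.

[]

Mod squares: a ≡ -15022, b ≡ 2146. Check v ∈ {∞, 2, 3, 7, 19, 29, 37}.
v=37: a=37^1·(≡36), b=37^1·(≡11) mod 37; (36|37)=+1, (11|37)=+1; (−1)^{1·1·18}·(+1)^1·(+1)^1 = +1.
v=∞: -15022 < 0 and 2146 > 0  ⇒  (a,b)_∞ = +1.
v=3: a=3^4·(≡2), b=3^4·(≡1) mod 3; (2|3)=-1, (1|3)=+1; (−1)^{4·4·1}·(-1)^4·(+1)^4 = +1.
v=2: v_2(a)=-11, v_2(b)=-15; units ≡ 1, 1 (mod 8); ε·ε+αω+βω = 0·0+-11·0+-15·0 ≡ 0  ⇒  (a,b)_2 = +1.
v=7: a=7^1·(≡6), b=7^2·(≡1) mod 7; (6|7)=-1, (1|7)=+1; (−1)^{1·2·3}·(-1)^2·(+1)^1 = +1.
v=19: a=19^2·(≡17), b=19^0·(≡8) mod 19; (17|19)=+1, (8|19)=-1; (−1)^{2·0·9}·(+1)^0·(-1)^2 = +1.
v=29: a=29^1·(≡1), b=29^1·(≡16) mod 29; (1|29)=+1, (16|29)=+1; (−1)^{1·1·14}·(+1)^1·(+1)^1 = +1.
Ram(a, b) = ∅: the form -15022·x² + 2146·y² − z² is isotropic over every ℚ_v, so by Hasse–Minkowski it is isotropic over ℚ.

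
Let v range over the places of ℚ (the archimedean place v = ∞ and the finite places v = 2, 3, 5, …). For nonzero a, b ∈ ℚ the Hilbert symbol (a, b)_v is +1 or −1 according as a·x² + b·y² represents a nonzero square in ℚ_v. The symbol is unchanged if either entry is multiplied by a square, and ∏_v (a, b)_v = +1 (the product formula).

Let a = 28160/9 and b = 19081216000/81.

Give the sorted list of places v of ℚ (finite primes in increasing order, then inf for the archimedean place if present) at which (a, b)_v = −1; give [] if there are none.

(a, b) ≡ (110, 385) mod (ℚ^×)²; places V = {2, 3, 5, 7, 11, ∞}.
(a,b)_3: α=-2, u≡2; β=-4, v≡1 (mod 3); (2|3)=-1, (1|3)=+1; sign (−1)^0·-1^-4·+1^-2 = +1.
(a,b)_7: α=0, u≡3; β=1, v≡6 (mod 7); (3|7)=-1, (6|7)=-1; sign (−1)^0·-1^1·-1^0 = -1.
(a,b)_5: α=1, u≡3; β=3, v≡3 (mod 5); (3|5)=-1, (3|5)=-1; sign (−1)^0·-1^3·-1^1 = +1.
(a,b)_11: α=1, u≡7; β=3, v≡2 (mod 11); (7|11)=-1, (2|11)=-1; sign (−1)^1·-1^3·-1^1 = -1.
(a,b)_∞: sgn(110)=+, sgn(385)=+, so +1.
(a,b)_2: α=9, β=14; u≡7, v≡1 (mod 8); ε(u)ε(v)=1·0, αω(v)=9·0, βω(u)=14·0; sum ≡ 0  ⇒  +1.
(110, 385 / ℚ) ramifies at {7, 11}: a division algebra.

[7, 11]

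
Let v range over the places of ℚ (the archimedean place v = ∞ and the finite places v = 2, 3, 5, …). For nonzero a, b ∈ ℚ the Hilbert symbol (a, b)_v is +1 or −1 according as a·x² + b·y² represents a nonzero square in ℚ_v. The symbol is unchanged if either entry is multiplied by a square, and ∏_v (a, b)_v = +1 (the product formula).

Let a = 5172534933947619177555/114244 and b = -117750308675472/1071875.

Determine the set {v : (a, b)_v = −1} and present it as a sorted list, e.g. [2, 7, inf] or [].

[11, 17, 23, 29]

Mod squares: a ≡ 1955, b ≡ -256795. Check v ∈ {∞, 2, 3, 5, 7, 11, 13, 17, 23, 29}.
v=23: a=23^5·(≡8), b=23^3·(≡3) mod 23; (8|23)=+1, (3|23)=+1; (−1)^{5·3·11}·(+1)^3·(+1)^5 = -1.
v=13: a=13^-4·(≡11), b=13^0·(≡5) mod 13; (11|13)=-1, (5|13)=-1; (−1)^{-4·0·6}·(-1)^0·(-1)^-4 = +1.
v=2: v_2(a)=-2, v_2(b)=4; units ≡ 3, 5 (mod 8); ε·ε+αω+βω = 1·0+-2·1+4·1 ≡ 0  ⇒  (a,b)_2 = +1.
v=17: a=17^3·(≡8), b=17^2·(≡6) mod 17; (8|17)=+1, (6|17)=-1; (−1)^{3·2·8}·(+1)^2·(-1)^3 = -1.
v=11: a=11^2·(≡7), b=11^1·(≡7) mod 11; (7|11)=-1, (7|11)=-1; (−1)^{2·1·5}·(-1)^1·(-1)^2 = -1.
v=5: a=5^1·(≡4), b=5^-5·(≡1) mod 5; (4|5)=+1, (1|5)=+1; (−1)^{1·-5·2}·(+1)^-5·(+1)^1 = +1.
v=∞: 1955 > 0 and -256795 < 0  ⇒  (a,b)_∞ = +1.
v=29: a=29^2·(≡2), b=29^1·(≡18) mod 29; (2|29)=-1, (18|29)=-1; (−1)^{2·1·14}·(-1)^1·(-1)^2 = -1.
v=7: a=7^2·(≡1), b=7^-3·(≡1) mod 7; (1|7)=+1, (1|7)=+1; (−1)^{2·-3·3}·(+1)^-3·(+1)^2 = +1.
v=3: a=3^8·(≡2), b=3^8·(≡2) mod 3; (2|3)=-1, (2|3)=-1; (−1)^{8·8·1}·(-1)^8·(-1)^8 = +1.
Ram(1955, -256795) = {11, 17, 23, 29}; no ℚ_11-point on the conic.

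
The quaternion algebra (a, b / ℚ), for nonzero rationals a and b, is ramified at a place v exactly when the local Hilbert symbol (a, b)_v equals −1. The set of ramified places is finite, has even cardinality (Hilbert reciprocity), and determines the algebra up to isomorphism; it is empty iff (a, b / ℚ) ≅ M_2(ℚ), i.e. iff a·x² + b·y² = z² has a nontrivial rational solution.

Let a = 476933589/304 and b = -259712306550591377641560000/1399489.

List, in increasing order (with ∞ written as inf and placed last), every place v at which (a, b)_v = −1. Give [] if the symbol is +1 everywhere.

(a, b) ≡ (81719, -11951) mod (ℚ^×)²; places V = {2, 3, 5, 7, 11, 13, 17, 19, 23, 37, ∞}.
(a,b)_13: α=0, u≡3; β=-4, v≡9 (mod 13); (3|13)=+1, (9|13)=+1; sign (−1)^0·+1^-4·+1^0 = +1.
(a,b)_5: α=0, u≡1; β=4, v≡1 (mod 5); (1|5)=+1, (1|5)=+1; sign (−1)^0·+1^4·+1^0 = +1.
(a,b)_23: α=1, u≡22; β=2, v≡6 (mod 23); (22|23)=-1, (6|23)=+1; sign (−1)^0·-1^2·+1^1 = +1.
(a,b)_11: α=1, u≡3; β=0, v≡2 (mod 11); (3|11)=+1, (2|11)=-1; sign (−1)^0·+1^0·-1^1 = -1.
(a,b)_17: α=1, u≡15; β=5, v≡10 (mod 17); (15|17)=+1, (10|17)=-1; sign (−1)^0·+1^5·-1^1 = -1.
(a,b)_∞: sgn(81719)=+, sgn(-11951)=−, so +1.
(a,b)_19: α=-1, u≡1; β=1, v≡5 (mod 19); (1|19)=+1, (5|19)=+1; sign (−1)^1·+1^1·+1^-1 = -1.
(a,b)_37: α=2, u≡31; β=5, v≡12 (mod 37); (31|37)=-1, (12|37)=+1; sign (−1)^0·-1^5·+1^2 = -1.
(a,b)_3: α=4, u≡2; β=8, v≡1 (mod 3); (2|3)=-1, (1|3)=+1; sign (−1)^0·-1^8·+1^4 = +1.
(a,b)_7: α=0, u≡2; β=-2, v≡3 (mod 7); (2|7)=+1, (3|7)=-1; sign (−1)^0·+1^-2·-1^0 = +1.
(a,b)_2: α=-4, β=6; u≡7, v≡1 (mod 8); ε(u)ε(v)=1·0, αω(v)=-4·0, βω(u)=6·0; sum ≡ 0  ⇒  +1.
(81719, -11951 / ℚ) ramifies at {11, 17, 19, 37}: a division algebra.

[11, 17, 19, 37]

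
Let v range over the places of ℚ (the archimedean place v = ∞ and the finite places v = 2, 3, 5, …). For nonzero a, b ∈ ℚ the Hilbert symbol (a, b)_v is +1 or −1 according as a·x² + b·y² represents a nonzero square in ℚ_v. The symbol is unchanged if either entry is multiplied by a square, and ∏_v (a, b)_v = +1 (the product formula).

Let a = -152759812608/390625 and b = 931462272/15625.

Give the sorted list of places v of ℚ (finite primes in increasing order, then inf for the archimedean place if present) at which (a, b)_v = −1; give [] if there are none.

[13, 41]

Mod squares: a ≡ -39442, b ≡ 962. Check v ∈ {∞, 2, 3, 5, 13, 37, 41}.
v=41: a=41^3·(≡28), b=41^2·(≡30) mod 41; (28|41)=-1, (30|41)=-1; (−1)^{3·2·20}·(-1)^2·(-1)^3 = -1.
v=3: a=3^2·(≡2), b=3^2·(≡2) mod 3; (2|3)=-1, (2|3)=-1; (−1)^{2·2·1}·(-1)^2·(-1)^2 = +1.
v=2: v_2(a)=9, v_2(b)=7; units ≡ 7, 1 (mod 8); ε·ε+αω+βω = 1·0+9·0+7·0 ≡ 0  ⇒  (a,b)_2 = +1.
v=13: a=13^1·(≡5), b=13^1·(≡12) mod 13; (5|13)=-1, (12|13)=+1; (−1)^{1·1·6}·(-1)^1·(+1)^1 = -1.
v=37: a=37^1·(≡33), b=37^1·(≡34) mod 37; (33|37)=+1, (34|37)=+1; (−1)^{1·1·18}·(+1)^1·(+1)^1 = +1.
v=5: a=5^-8·(≡2), b=5^-6·(≡2) mod 5; (2|5)=-1, (2|5)=-1; (−1)^{-8·-6·2}·(-1)^-6·(-1)^-8 = +1.
v=∞: -39442 < 0 and 962 > 0  ⇒  (a,b)_∞ = +1.
Ram(-39442, 962) = {13, 41}; no ℚ_13-point on the conic.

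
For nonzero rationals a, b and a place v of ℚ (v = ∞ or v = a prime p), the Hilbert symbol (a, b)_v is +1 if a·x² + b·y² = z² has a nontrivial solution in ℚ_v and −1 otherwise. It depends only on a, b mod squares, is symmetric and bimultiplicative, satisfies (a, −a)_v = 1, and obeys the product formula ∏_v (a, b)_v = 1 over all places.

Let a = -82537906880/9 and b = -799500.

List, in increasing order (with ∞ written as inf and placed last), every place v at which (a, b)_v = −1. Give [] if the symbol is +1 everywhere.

(a, b) ≡ (-767195, -7995) mod (ℚ^×)²; places V = {2, 3, 5, 11, 13, 29, 37, 41, ∞}.
(a,b)_5: α=1, u≡1; β=3, v≡4 (mod 5); (1|5)=+1, (4|5)=+1; sign (−1)^0·+1^3·+1^1 = +1.
(a,b)_29: α=1, u≡24; β=0, v≡1 (mod 29); (24|29)=+1, (1|29)=+1; sign (−1)^0·+1^0·+1^1 = +1.
(a,b)_13: α=1, u≡5; β=1, v≡3 (mod 13); (5|13)=-1, (3|13)=+1; sign (−1)^0·-1^1·+1^1 = -1.
(a,b)_3: α=-2, u≡1; β=1, v≡2 (mod 3); (1|3)=+1, (2|3)=-1; sign (−1)^0·+1^1·-1^-2 = +1.
(a,b)_∞: sgn(-767195)=−, sgn(-7995)=−, so -1.
(a,b)_37: α=1, u≡20; β=0, v≡33 (mod 37); (20|37)=-1, (33|37)=+1; sign (−1)^0·-1^0·+1^1 = +1.
(a,b)_2: α=6, β=2; u≡5, v≡5 (mod 8); ε(u)ε(v)=0·0, αω(v)=6·1, βω(u)=2·1; sum ≡ 0  ⇒  +1.
(a,b)_11: α=1, u≡10; β=0, v≡2 (mod 11); (10|11)=-1, (2|11)=-1; sign (−1)^0·-1^0·-1^1 = -1.
(a,b)_41: α=2, u≡6; β=1, v≡16 (mod 41); (6|41)=-1, (16|41)=+1; sign (−1)^0·-1^1·+1^2 = -1.
Ram(-767195, -7995) = {11, 13, 41, ∞}; no ℚ_11-point on the conic.

[11, 13, 41, inf]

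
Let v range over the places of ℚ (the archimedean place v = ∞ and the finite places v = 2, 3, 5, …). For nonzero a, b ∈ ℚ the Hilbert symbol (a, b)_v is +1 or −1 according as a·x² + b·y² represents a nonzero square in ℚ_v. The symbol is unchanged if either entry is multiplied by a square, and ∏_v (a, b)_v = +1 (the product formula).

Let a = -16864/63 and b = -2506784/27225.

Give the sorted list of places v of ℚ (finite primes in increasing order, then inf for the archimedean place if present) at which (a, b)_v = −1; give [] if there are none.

[2, inf]

Mod squares: a ≡ -7378, b ≡ -434. Check v ∈ {∞, 2, 3, 5, 7, 11, 17, 19, 31}.
v=19: a=19^0·(≡14), b=19^2·(≡14) mod 19; (14|19)=-1, (14|19)=-1; (−1)^{0·2·9}·(-1)^2·(-1)^0 = +1.
v=11: a=11^0·(≡4), b=11^-2·(≡10) mod 11; (4|11)=+1, (10|11)=-1; (−1)^{0·-2·5}·(+1)^-2·(-1)^0 = +1.
v=17: a=17^1·(≡8), b=17^0·(≡13) mod 17; (8|17)=+1, (13|17)=+1; (−1)^{1·0·8}·(+1)^0·(+1)^1 = +1.
v=3: a=3^-2·(≡2), b=3^-2·(≡1) mod 3; (2|3)=-1, (1|3)=+1; (−1)^{-2·-2·1}·(-1)^-2·(+1)^-2 = +1.
v=7: a=7^-1·(≡3), b=7^1·(≡4) mod 7; (3|7)=-1, (4|7)=+1; (−1)^{-1·1·3}·(-1)^1·(+1)^-1 = +1.
v=∞: -7378 < 0 and -434 < 0  ⇒  (a,b)_∞ = -1.
v=5: a=5^0·(≡2), b=5^-2·(≡4) mod 5; (2|5)=-1, (4|5)=+1; (−1)^{0·-2·2}·(-1)^-2·(+1)^0 = +1.
v=2: v_2(a)=5, v_2(b)=5; units ≡ 7, 7 (mod 8); ε·ε+αω+βω = 1·1+5·0+5·0 ≡ 1  ⇒  (a,b)_2 = -1.
v=31: a=31^1·(≡14), b=31^1·(≡11) mod 31; (14|31)=+1, (11|31)=-1; (−1)^{1·1·15}·(+1)^1·(-1)^1 = +1.
|Ram(-7378, -434)| = 2, even; anisotropic at {2, ∞}.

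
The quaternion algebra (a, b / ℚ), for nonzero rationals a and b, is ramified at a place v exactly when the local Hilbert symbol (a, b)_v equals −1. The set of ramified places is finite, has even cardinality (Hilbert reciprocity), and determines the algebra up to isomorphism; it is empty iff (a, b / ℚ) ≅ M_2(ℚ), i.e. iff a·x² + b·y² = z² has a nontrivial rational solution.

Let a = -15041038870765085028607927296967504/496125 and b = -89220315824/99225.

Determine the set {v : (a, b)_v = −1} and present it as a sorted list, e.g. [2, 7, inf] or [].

(a, b) ≡ (-236780945, -19295051) mod (ℚ^×)²; places V = {2, 3, 5, 7, 17, 19, 31, 37, 41, 47, 53, ∞}.
(a,b)_5: α=-3, u≡4; β=-2, v≡4 (mod 5); (4|5)=+1, (4|5)=+1; sign (−1)^0·+1^-2·+1^-3 = +1.
(a,b)_37: α=1, u≡17; β=0, v≡17 (mod 37); (17|37)=-1, (17|37)=-1; sign (−1)^0·-1^0·-1^1 = -1.
(a,b)_3: α=-4, u≡1; β=-4, v≡1 (mod 3); (1|3)=+1, (1|3)=+1; sign (−1)^0·+1^-4·+1^-4 = +1.
(a,b)_31: α=3, u≡22; β=1, v≡18 (mod 31); (22|31)=-1, (18|31)=+1; sign (−1)^1·-1^1·+1^3 = +1.
(a,b)_2: α=4, β=4; u≡7, v≡5 (mod 8); ε(u)ε(v)=1·0, αω(v)=4·1, βω(u)=4·0; sum ≡ 0  ⇒  +1.
(a,b)_19: α=3, u≡18; β=1, v≡2 (mod 19); (18|19)=-1, (2|19)=-1; sign (−1)^1·-1^1·-1^3 = -1.
(a,b)_7: α=-2, u≡5; β=-2, v≡2 (mod 7); (5|7)=-1, (2|7)=+1; sign (−1)^0·-1^-2·+1^-2 = +1.
(a,b)_41: α=3, u≡8; β=1, v≡7 (mod 41); (8|41)=+1, (7|41)=-1; sign (−1)^0·+1^1·-1^3 = -1.
(a,b)_53: α=1, u≡44; β=0, v≡45 (mod 53); (44|53)=+1, (45|53)=-1; sign (−1)^0·+1^0·-1^1 = -1.
(a,b)_17: α=8, u≡4; β=3, v≡9 (mod 17); (4|17)=+1, (9|17)=+1; sign (−1)^0·+1^3·+1^8 = +1.
(a,b)_47: α=4, u≡46; β=1, v≡27 (mod 47); (46|47)=-1, (27|47)=+1; sign (−1)^0·-1^1·+1^4 = -1.
(a,b)_∞: sgn(-236780945)=−, sgn(-19295051)=−, so -1.
|Ram(-236780945, -19295051)| = 6, even; anisotropic at {19, 37, 41, 47, 53, ∞}.

[19, 37, 41, 47, 53, inf]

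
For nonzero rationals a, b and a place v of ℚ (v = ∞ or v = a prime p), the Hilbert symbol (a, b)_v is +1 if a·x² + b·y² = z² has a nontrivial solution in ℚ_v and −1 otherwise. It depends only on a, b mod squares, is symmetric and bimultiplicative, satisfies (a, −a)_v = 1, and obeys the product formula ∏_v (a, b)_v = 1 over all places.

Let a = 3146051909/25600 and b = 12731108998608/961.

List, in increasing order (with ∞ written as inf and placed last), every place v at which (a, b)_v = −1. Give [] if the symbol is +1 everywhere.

[]

Mod squares: a ≡ 221, b ≡ 13. Check v ∈ {∞, 2, 3, 5, 7, 11, 13, 17, 31}.
v=11: a=11^2·(≡5), b=11^2·(≡7) mod 11; (5|11)=+1, (7|11)=-1; (−1)^{2·2·5}·(+1)^2·(-1)^2 = +1.
v=3: a=3^0·(≡2), b=3^6·(≡1) mod 3; (2|3)=-1, (1|3)=+1; (−1)^{0·6·1}·(-1)^6·(+1)^0 = +1.
v=5: a=5^-2·(≡1), b=5^0·(≡3) mod 5; (1|5)=+1, (3|5)=-1; (−1)^{-2·0·2}·(+1)^0·(-1)^-2 = +1.
v=31: a=31^0·(≡8), b=31^-2·(≡30) mod 31; (8|31)=+1, (30|31)=-1; (−1)^{0·-2·15}·(+1)^-2·(-1)^0 = +1.
v=13: a=13^1·(≡12), b=13^1·(≡1) mod 13; (12|13)=+1, (1|13)=+1; (−1)^{1·1·6}·(+1)^1·(+1)^1 = +1.
v=2: v_2(a)=-10, v_2(b)=4; units ≡ 5, 5 (mod 8); ε·ε+αω+βω = 0·0+-10·1+4·1 ≡ 0  ⇒  (a,b)_2 = +1.
v=∞: 221 > 0 and 13 > 0  ⇒  (a,b)_∞ = +1.
v=7: a=7^6·(≡1), b=7^4·(≡3) mod 7; (1|7)=+1, (3|7)=-1; (−1)^{6·4·3}·(+1)^4·(-1)^6 = +1.
v=17: a=17^1·(≡2), b=17^2·(≡8) mod 17; (2|17)=+1, (8|17)=+1; (−1)^{1·2·8}·(+1)^2·(+1)^1 = +1.
Every local symbol is +1, so the conic 221·x² + 13·y² = z² has ℚ_v-points for all v and hence a ℚ-point; (a, b / ℚ) ≅ M_2(ℚ).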